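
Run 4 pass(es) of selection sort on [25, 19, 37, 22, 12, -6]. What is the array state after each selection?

Pass 1: Select minimum -6 at index 5, swap -> [-6, 19, 37, 22, 12, 25]
Pass 2: Select minimum 12 at index 4, swap -> [-6, 12, 37, 22, 19, 25]
Pass 3: Select minimum 19 at index 4, swap -> [-6, 12, 19, 22, 37, 25]
Pass 4: Select minimum 22 at index 3, swap -> [-6, 12, 19, 22, 37, 25]


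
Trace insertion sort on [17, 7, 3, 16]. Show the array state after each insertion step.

First element 17 is already 'sorted'
Insert 7: shifted 1 elements -> [7, 17, 3, 16]
Insert 3: shifted 2 elements -> [3, 7, 17, 16]
Insert 16: shifted 1 elements -> [3, 7, 16, 17]


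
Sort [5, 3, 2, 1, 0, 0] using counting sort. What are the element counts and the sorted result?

Count array: [2, 1, 1, 1, 0, 1]
(count[i] = number of elements equal to i)
Cumulative count: [2, 3, 4, 5, 5, 6]
Sorted: [0, 0, 1, 2, 3, 5]


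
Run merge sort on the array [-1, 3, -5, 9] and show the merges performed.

Divide and conquer:
  Merge [-1] + [3] -> [-1, 3]
  Merge [-5] + [9] -> [-5, 9]
  Merge [-1, 3] + [-5, 9] -> [-5, -1, 3, 9]


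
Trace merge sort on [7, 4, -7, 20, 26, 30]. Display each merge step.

Divide and conquer:
  Merge [4] + [-7] -> [-7, 4]
  Merge [7] + [-7, 4] -> [-7, 4, 7]
  Merge [26] + [30] -> [26, 30]
  Merge [20] + [26, 30] -> [20, 26, 30]
  Merge [-7, 4, 7] + [20, 26, 30] -> [-7, 4, 7, 20, 26, 30]


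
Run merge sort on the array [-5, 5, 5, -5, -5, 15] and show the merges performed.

Divide and conquer:
  Merge [5] + [5] -> [5, 5]
  Merge [-5] + [5, 5] -> [-5, 5, 5]
  Merge [-5] + [15] -> [-5, 15]
  Merge [-5] + [-5, 15] -> [-5, -5, 15]
  Merge [-5, 5, 5] + [-5, -5, 15] -> [-5, -5, -5, 5, 5, 15]


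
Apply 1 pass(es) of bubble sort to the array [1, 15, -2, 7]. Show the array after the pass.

After pass 1: [1, -2, 7, 15] (2 swaps)
Total swaps: 2


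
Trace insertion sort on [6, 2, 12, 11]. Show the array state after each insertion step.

First element 6 is already 'sorted'
Insert 2: shifted 1 elements -> [2, 6, 12, 11]
Insert 12: shifted 0 elements -> [2, 6, 12, 11]
Insert 11: shifted 1 elements -> [2, 6, 11, 12]


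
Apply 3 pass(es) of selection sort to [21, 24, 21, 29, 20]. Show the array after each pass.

Pass 1: Select minimum 20 at index 4, swap -> [20, 24, 21, 29, 21]
Pass 2: Select minimum 21 at index 2, swap -> [20, 21, 24, 29, 21]
Pass 3: Select minimum 21 at index 4, swap -> [20, 21, 21, 29, 24]


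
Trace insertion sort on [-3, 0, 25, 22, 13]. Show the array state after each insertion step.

First element -3 is already 'sorted'
Insert 0: shifted 0 elements -> [-3, 0, 25, 22, 13]
Insert 25: shifted 0 elements -> [-3, 0, 25, 22, 13]
Insert 22: shifted 1 elements -> [-3, 0, 22, 25, 13]
Insert 13: shifted 2 elements -> [-3, 0, 13, 22, 25]


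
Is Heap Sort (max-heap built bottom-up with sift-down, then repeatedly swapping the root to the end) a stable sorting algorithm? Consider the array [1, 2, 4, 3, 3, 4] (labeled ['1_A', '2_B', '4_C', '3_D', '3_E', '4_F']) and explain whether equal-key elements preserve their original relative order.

Trace Heap Sort on the labeled array (the key is the number; the letter only tracks identity):
  Build max-heap: [4_C, 3_D, 4_F, 2_B, 3_E, 1_A]
  Swap root 4_C to index 5, re-heapify first 5 -> [4_F, 3_D, 1_A, 2_B, 3_E, 4_C]
  Swap root 4_F to index 4, re-heapify first 4 -> [3_E, 3_D, 1_A, 2_B, 4_F, 4_C]
  Swap root 3_E to index 3, re-heapify first 3 -> [3_D, 2_B, 1_A, 3_E, 4_F, 4_C]
  Swap root 3_D to index 2, re-heapify first 2 -> [2_B, 1_A, 3_D, 3_E, 4_F, 4_C]
  Swap root 2_B to index 1, re-heapify first 1 -> [1_A, 2_B, 3_D, 3_E, 4_F, 4_C]
Final order: [1_A, 2_B, 3_D, 3_E, 4_F, 4_C]
Equal keys:
  value 3: originally 3_D, 3_E; after sorting 3_D, 3_E -> order preserved
  value 4: originally 4_C, 4_F; after sorting 4_F, 4_C -> order changed
Equal keys were reordered, so Heap Sort is not stable: heap construction and root-to-end swaps move elements without regard to the original order of equal keys. (One such input is enough; an unstable sort may happen to preserve order on other inputs, but it gives no guarantee.)
Answer: Not stable


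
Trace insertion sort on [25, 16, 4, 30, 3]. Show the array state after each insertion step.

First element 25 is already 'sorted'
Insert 16: shifted 1 elements -> [16, 25, 4, 30, 3]
Insert 4: shifted 2 elements -> [4, 16, 25, 30, 3]
Insert 30: shifted 0 elements -> [4, 16, 25, 30, 3]
Insert 3: shifted 4 elements -> [3, 4, 16, 25, 30]


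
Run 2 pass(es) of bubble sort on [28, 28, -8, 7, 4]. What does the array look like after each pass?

After pass 1: [28, -8, 7, 4, 28] (3 swaps)
After pass 2: [-8, 7, 4, 28, 28] (3 swaps)
Total swaps: 6


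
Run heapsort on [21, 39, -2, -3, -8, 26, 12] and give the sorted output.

Build heap: [39, 21, 26, -3, -8, -2, 12]
Extract 39: [26, 21, 12, -3, -8, -2, 39]
Extract 26: [21, -2, 12, -3, -8, 26, 39]
Extract 21: [12, -2, -8, -3, 21, 26, 39]
Extract 12: [-2, -3, -8, 12, 21, 26, 39]
Extract -2: [-3, -8, -2, 12, 21, 26, 39]
Extract -3: [-8, -3, -2, 12, 21, 26, 39]


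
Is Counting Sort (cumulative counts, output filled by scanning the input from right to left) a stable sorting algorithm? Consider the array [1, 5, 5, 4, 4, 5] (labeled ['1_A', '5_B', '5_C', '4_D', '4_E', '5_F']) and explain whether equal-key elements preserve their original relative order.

Trace Counting Sort on the labeled array (the key is the number; the letter only tracks identity):
  Counts for values 0..5: [0, 1, 0, 0, 2, 3]
  Cumulative counts: [0, 1, 1, 1, 3, 6]
  Scan right to left: place 5_F at output index 5
  Scan right to left: place 4_E at output index 2
  Scan right to left: place 4_D at output index 1
  Scan right to left: place 5_C at output index 4
  Scan right to left: place 5_B at output index 3
  Scan right to left: place 1_A at output index 0
  Output: [1_A, 4_D, 4_E, 5_B, 5_C, 5_F]
Equal keys:
  value 4: originally 4_D, 4_E; after sorting 4_D, 4_E -> order preserved
  value 5: originally 5_B, 5_C, 5_F; after sorting 5_B, 5_C, 5_F -> order preserved
All equal keys kept their original relative order. Counting Sort is stable: scanning the input right to left with decreasing cumulative counts places later duplicates at later output positions.
Answer: Stable


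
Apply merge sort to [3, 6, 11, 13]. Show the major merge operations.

Divide and conquer:
  Merge [3] + [6] -> [3, 6]
  Merge [11] + [13] -> [11, 13]
  Merge [3, 6] + [11, 13] -> [3, 6, 11, 13]


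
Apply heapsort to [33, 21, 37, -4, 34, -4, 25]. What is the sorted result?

Build heap: [37, 34, 33, -4, 21, -4, 25]
Extract 37: [34, 25, 33, -4, 21, -4, 37]
Extract 34: [33, 25, -4, -4, 21, 34, 37]
Extract 33: [25, 21, -4, -4, 33, 34, 37]
Extract 25: [21, -4, -4, 25, 33, 34, 37]
Extract 21: [-4, -4, 21, 25, 33, 34, 37]
Extract -4: [-4, -4, 21, 25, 33, 34, 37]


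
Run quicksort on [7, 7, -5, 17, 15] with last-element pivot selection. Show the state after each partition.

Partition 1: pivot=15 at index 3 -> [7, 7, -5, 15, 17]
Partition 2: pivot=-5 at index 0 -> [-5, 7, 7, 15, 17]
Partition 3: pivot=7 at index 2 -> [-5, 7, 7, 15, 17]


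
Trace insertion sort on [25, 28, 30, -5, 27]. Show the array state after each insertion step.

First element 25 is already 'sorted'
Insert 28: shifted 0 elements -> [25, 28, 30, -5, 27]
Insert 30: shifted 0 elements -> [25, 28, 30, -5, 27]
Insert -5: shifted 3 elements -> [-5, 25, 28, 30, 27]
Insert 27: shifted 2 elements -> [-5, 25, 27, 28, 30]


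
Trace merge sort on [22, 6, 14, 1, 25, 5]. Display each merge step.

Divide and conquer:
  Merge [6] + [14] -> [6, 14]
  Merge [22] + [6, 14] -> [6, 14, 22]
  Merge [25] + [5] -> [5, 25]
  Merge [1] + [5, 25] -> [1, 5, 25]
  Merge [6, 14, 22] + [1, 5, 25] -> [1, 5, 6, 14, 22, 25]


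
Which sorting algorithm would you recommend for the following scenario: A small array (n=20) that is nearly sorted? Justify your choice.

Best choice: Insertion sort
Reason: Insertion sort is O(n) for nearly sorted arrays and has low overhead


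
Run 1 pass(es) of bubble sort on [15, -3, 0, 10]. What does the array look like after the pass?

After pass 1: [-3, 0, 10, 15] (3 swaps)
Total swaps: 3


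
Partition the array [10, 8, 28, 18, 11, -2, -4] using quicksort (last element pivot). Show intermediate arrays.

Partition 1: pivot=-4 at index 0 -> [-4, 8, 28, 18, 11, -2, 10]
Partition 2: pivot=10 at index 3 -> [-4, 8, -2, 10, 11, 28, 18]
Partition 3: pivot=-2 at index 1 -> [-4, -2, 8, 10, 11, 28, 18]
Partition 4: pivot=18 at index 5 -> [-4, -2, 8, 10, 11, 18, 28]


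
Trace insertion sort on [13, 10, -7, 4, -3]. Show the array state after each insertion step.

First element 13 is already 'sorted'
Insert 10: shifted 1 elements -> [10, 13, -7, 4, -3]
Insert -7: shifted 2 elements -> [-7, 10, 13, 4, -3]
Insert 4: shifted 2 elements -> [-7, 4, 10, 13, -3]
Insert -3: shifted 3 elements -> [-7, -3, 4, 10, 13]


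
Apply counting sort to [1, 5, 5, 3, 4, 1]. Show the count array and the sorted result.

Count array: [0, 2, 0, 1, 1, 2]
(count[i] = number of elements equal to i)
Cumulative count: [0, 2, 2, 3, 4, 6]
Sorted: [1, 1, 3, 4, 5, 5]


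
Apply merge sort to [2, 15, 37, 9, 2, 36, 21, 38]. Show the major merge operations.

Divide and conquer:
  Merge [2] + [15] -> [2, 15]
  Merge [37] + [9] -> [9, 37]
  Merge [2, 15] + [9, 37] -> [2, 9, 15, 37]
  Merge [2] + [36] -> [2, 36]
  Merge [21] + [38] -> [21, 38]
  Merge [2, 36] + [21, 38] -> [2, 21, 36, 38]
  Merge [2, 9, 15, 37] + [2, 21, 36, 38] -> [2, 2, 9, 15, 21, 36, 37, 38]


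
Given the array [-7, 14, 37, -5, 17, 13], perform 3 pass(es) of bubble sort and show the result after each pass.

After pass 1: [-7, 14, -5, 17, 13, 37] (3 swaps)
After pass 2: [-7, -5, 14, 13, 17, 37] (2 swaps)
After pass 3: [-7, -5, 13, 14, 17, 37] (1 swaps)
Total swaps: 6


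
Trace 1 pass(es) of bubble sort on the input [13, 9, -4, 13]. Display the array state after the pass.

After pass 1: [9, -4, 13, 13] (2 swaps)
Total swaps: 2


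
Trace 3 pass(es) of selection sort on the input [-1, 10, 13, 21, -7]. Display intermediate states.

Pass 1: Select minimum -7 at index 4, swap -> [-7, 10, 13, 21, -1]
Pass 2: Select minimum -1 at index 4, swap -> [-7, -1, 13, 21, 10]
Pass 3: Select minimum 10 at index 4, swap -> [-7, -1, 10, 21, 13]


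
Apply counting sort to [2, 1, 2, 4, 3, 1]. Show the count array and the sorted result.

Count array: [0, 2, 2, 1, 1]
(count[i] = number of elements equal to i)
Cumulative count: [0, 2, 4, 5, 6]
Sorted: [1, 1, 2, 2, 3, 4]


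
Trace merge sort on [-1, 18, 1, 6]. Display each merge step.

Divide and conquer:
  Merge [-1] + [18] -> [-1, 18]
  Merge [1] + [6] -> [1, 6]
  Merge [-1, 18] + [1, 6] -> [-1, 1, 6, 18]


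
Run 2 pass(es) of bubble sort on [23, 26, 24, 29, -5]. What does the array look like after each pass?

After pass 1: [23, 24, 26, -5, 29] (2 swaps)
After pass 2: [23, 24, -5, 26, 29] (1 swaps)
Total swaps: 3


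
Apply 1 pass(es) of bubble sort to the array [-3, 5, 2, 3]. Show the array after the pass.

After pass 1: [-3, 2, 3, 5] (2 swaps)
Total swaps: 2


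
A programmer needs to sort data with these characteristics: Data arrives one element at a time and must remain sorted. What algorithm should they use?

Best choice: Insertion sort
Reason: Insertion sort naturally handles online/streaming input by inserting each new element into sorted position


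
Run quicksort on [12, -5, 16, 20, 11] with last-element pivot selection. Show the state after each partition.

Partition 1: pivot=11 at index 1 -> [-5, 11, 16, 20, 12]
Partition 2: pivot=12 at index 2 -> [-5, 11, 12, 20, 16]
Partition 3: pivot=16 at index 3 -> [-5, 11, 12, 16, 20]


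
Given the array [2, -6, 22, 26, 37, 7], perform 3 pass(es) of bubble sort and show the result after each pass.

After pass 1: [-6, 2, 22, 26, 7, 37] (2 swaps)
After pass 2: [-6, 2, 22, 7, 26, 37] (1 swaps)
After pass 3: [-6, 2, 7, 22, 26, 37] (1 swaps)
Total swaps: 4


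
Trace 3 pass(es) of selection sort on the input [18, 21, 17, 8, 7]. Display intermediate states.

Pass 1: Select minimum 7 at index 4, swap -> [7, 21, 17, 8, 18]
Pass 2: Select minimum 8 at index 3, swap -> [7, 8, 17, 21, 18]
Pass 3: Select minimum 17 at index 2, swap -> [7, 8, 17, 21, 18]


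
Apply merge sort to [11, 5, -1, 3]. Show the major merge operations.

Divide and conquer:
  Merge [11] + [5] -> [5, 11]
  Merge [-1] + [3] -> [-1, 3]
  Merge [5, 11] + [-1, 3] -> [-1, 3, 5, 11]


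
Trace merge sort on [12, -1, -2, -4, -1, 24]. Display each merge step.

Divide and conquer:
  Merge [-1] + [-2] -> [-2, -1]
  Merge [12] + [-2, -1] -> [-2, -1, 12]
  Merge [-1] + [24] -> [-1, 24]
  Merge [-4] + [-1, 24] -> [-4, -1, 24]
  Merge [-2, -1, 12] + [-4, -1, 24] -> [-4, -2, -1, -1, 12, 24]


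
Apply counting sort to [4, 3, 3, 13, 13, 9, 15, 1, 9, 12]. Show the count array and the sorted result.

Count array: [0, 1, 0, 2, 1, 0, 0, 0, 0, 2, 0, 0, 1, 2, 0, 1]
(count[i] = number of elements equal to i)
Cumulative count: [0, 1, 1, 3, 4, 4, 4, 4, 4, 6, 6, 6, 7, 9, 9, 10]
Sorted: [1, 3, 3, 4, 9, 9, 12, 13, 13, 15]


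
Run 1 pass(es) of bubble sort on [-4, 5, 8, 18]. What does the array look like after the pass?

After pass 1: [-4, 5, 8, 18] (0 swaps)
Total swaps: 0


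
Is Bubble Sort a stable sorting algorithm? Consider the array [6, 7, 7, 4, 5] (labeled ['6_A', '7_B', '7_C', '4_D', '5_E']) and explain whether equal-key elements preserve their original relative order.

Trace Bubble Sort on the labeled array (the key is the number; the letter only tracks identity):
  After pass 1: [6_A, 7_B, 4_D, 5_E, 7_C]
  After pass 2: [6_A, 4_D, 5_E, 7_B, 7_C]
  After pass 3: [4_D, 5_E, 6_A, 7_B, 7_C]
  After pass 4: [4_D, 5_E, 6_A, 7_B, 7_C] (no swaps, done)
Final order: [4_D, 5_E, 6_A, 7_B, 7_C]
Equal keys:
  value 7: originally 7_B, 7_C; after sorting 7_B, 7_C -> order preserved
All equal keys kept their original relative order. Bubble Sort is stable: it only swaps adjacent elements when the left one is strictly greater, so equal keys never move past each other.
Answer: Stable


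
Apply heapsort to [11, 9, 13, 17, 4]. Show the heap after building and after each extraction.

Build heap: [17, 11, 13, 9, 4]
Extract 17: [13, 11, 4, 9, 17]
Extract 13: [11, 9, 4, 13, 17]
Extract 11: [9, 4, 11, 13, 17]
Extract 9: [4, 9, 11, 13, 17]


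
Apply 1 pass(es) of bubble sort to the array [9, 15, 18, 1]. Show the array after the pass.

After pass 1: [9, 15, 1, 18] (1 swaps)
Total swaps: 1


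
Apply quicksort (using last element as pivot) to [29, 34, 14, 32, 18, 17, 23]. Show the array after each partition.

Partition 1: pivot=23 at index 3 -> [14, 18, 17, 23, 34, 29, 32]
Partition 2: pivot=17 at index 1 -> [14, 17, 18, 23, 34, 29, 32]
Partition 3: pivot=32 at index 5 -> [14, 17, 18, 23, 29, 32, 34]


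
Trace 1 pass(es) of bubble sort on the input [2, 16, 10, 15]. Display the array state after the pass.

After pass 1: [2, 10, 15, 16] (2 swaps)
Total swaps: 2


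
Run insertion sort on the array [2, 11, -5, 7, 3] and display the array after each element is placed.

First element 2 is already 'sorted'
Insert 11: shifted 0 elements -> [2, 11, -5, 7, 3]
Insert -5: shifted 2 elements -> [-5, 2, 11, 7, 3]
Insert 7: shifted 1 elements -> [-5, 2, 7, 11, 3]
Insert 3: shifted 2 elements -> [-5, 2, 3, 7, 11]


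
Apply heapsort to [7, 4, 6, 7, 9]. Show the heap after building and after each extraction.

Build heap: [9, 7, 6, 7, 4]
Extract 9: [7, 7, 6, 4, 9]
Extract 7: [7, 4, 6, 7, 9]
Extract 7: [6, 4, 7, 7, 9]
Extract 6: [4, 6, 7, 7, 9]


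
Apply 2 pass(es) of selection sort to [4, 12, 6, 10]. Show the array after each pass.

Pass 1: Select minimum 4 at index 0, swap -> [4, 12, 6, 10]
Pass 2: Select minimum 6 at index 2, swap -> [4, 6, 12, 10]


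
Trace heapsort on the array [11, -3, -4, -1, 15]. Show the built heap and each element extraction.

Build heap: [15, 11, -4, -1, -3]
Extract 15: [11, -1, -4, -3, 15]
Extract 11: [-1, -3, -4, 11, 15]
Extract -1: [-3, -4, -1, 11, 15]
Extract -3: [-4, -3, -1, 11, 15]


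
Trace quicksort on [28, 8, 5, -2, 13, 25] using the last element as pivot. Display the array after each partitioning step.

Partition 1: pivot=25 at index 4 -> [8, 5, -2, 13, 25, 28]
Partition 2: pivot=13 at index 3 -> [8, 5, -2, 13, 25, 28]
Partition 3: pivot=-2 at index 0 -> [-2, 5, 8, 13, 25, 28]
Partition 4: pivot=8 at index 2 -> [-2, 5, 8, 13, 25, 28]


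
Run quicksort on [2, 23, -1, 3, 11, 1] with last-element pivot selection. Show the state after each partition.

Partition 1: pivot=1 at index 1 -> [-1, 1, 2, 3, 11, 23]
Partition 2: pivot=23 at index 5 -> [-1, 1, 2, 3, 11, 23]
Partition 3: pivot=11 at index 4 -> [-1, 1, 2, 3, 11, 23]
Partition 4: pivot=3 at index 3 -> [-1, 1, 2, 3, 11, 23]


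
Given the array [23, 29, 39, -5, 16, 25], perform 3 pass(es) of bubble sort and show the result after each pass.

After pass 1: [23, 29, -5, 16, 25, 39] (3 swaps)
After pass 2: [23, -5, 16, 25, 29, 39] (3 swaps)
After pass 3: [-5, 16, 23, 25, 29, 39] (2 swaps)
Total swaps: 8


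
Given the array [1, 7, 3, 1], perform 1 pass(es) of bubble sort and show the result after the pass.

After pass 1: [1, 3, 1, 7] (2 swaps)
Total swaps: 2


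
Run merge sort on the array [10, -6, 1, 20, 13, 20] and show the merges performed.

Divide and conquer:
  Merge [-6] + [1] -> [-6, 1]
  Merge [10] + [-6, 1] -> [-6, 1, 10]
  Merge [13] + [20] -> [13, 20]
  Merge [20] + [13, 20] -> [13, 20, 20]
  Merge [-6, 1, 10] + [13, 20, 20] -> [-6, 1, 10, 13, 20, 20]


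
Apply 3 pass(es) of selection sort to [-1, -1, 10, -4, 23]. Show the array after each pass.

Pass 1: Select minimum -4 at index 3, swap -> [-4, -1, 10, -1, 23]
Pass 2: Select minimum -1 at index 1, swap -> [-4, -1, 10, -1, 23]
Pass 3: Select minimum -1 at index 3, swap -> [-4, -1, -1, 10, 23]


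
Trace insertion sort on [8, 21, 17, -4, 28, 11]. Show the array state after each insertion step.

First element 8 is already 'sorted'
Insert 21: shifted 0 elements -> [8, 21, 17, -4, 28, 11]
Insert 17: shifted 1 elements -> [8, 17, 21, -4, 28, 11]
Insert -4: shifted 3 elements -> [-4, 8, 17, 21, 28, 11]
Insert 28: shifted 0 elements -> [-4, 8, 17, 21, 28, 11]
Insert 11: shifted 3 elements -> [-4, 8, 11, 17, 21, 28]


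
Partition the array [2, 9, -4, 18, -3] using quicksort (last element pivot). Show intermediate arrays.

Partition 1: pivot=-3 at index 1 -> [-4, -3, 2, 18, 9]
Partition 2: pivot=9 at index 3 -> [-4, -3, 2, 9, 18]


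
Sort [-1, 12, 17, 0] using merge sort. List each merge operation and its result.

Divide and conquer:
  Merge [-1] + [12] -> [-1, 12]
  Merge [17] + [0] -> [0, 17]
  Merge [-1, 12] + [0, 17] -> [-1, 0, 12, 17]


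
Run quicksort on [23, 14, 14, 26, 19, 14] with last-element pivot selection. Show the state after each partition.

Partition 1: pivot=14 at index 2 -> [14, 14, 14, 26, 19, 23]
Partition 2: pivot=14 at index 1 -> [14, 14, 14, 26, 19, 23]
Partition 3: pivot=23 at index 4 -> [14, 14, 14, 19, 23, 26]


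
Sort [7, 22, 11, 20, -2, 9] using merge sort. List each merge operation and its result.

Divide and conquer:
  Merge [22] + [11] -> [11, 22]
  Merge [7] + [11, 22] -> [7, 11, 22]
  Merge [-2] + [9] -> [-2, 9]
  Merge [20] + [-2, 9] -> [-2, 9, 20]
  Merge [7, 11, 22] + [-2, 9, 20] -> [-2, 7, 9, 11, 20, 22]


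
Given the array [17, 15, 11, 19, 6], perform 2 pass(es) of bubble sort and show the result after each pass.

After pass 1: [15, 11, 17, 6, 19] (3 swaps)
After pass 2: [11, 15, 6, 17, 19] (2 swaps)
Total swaps: 5


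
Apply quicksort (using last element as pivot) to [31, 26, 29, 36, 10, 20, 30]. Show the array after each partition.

Partition 1: pivot=30 at index 4 -> [26, 29, 10, 20, 30, 36, 31]
Partition 2: pivot=20 at index 1 -> [10, 20, 26, 29, 30, 36, 31]
Partition 3: pivot=29 at index 3 -> [10, 20, 26, 29, 30, 36, 31]
Partition 4: pivot=31 at index 5 -> [10, 20, 26, 29, 30, 31, 36]


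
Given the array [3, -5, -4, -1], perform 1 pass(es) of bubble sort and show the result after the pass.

After pass 1: [-5, -4, -1, 3] (3 swaps)
Total swaps: 3


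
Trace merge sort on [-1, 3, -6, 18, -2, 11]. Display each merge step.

Divide and conquer:
  Merge [3] + [-6] -> [-6, 3]
  Merge [-1] + [-6, 3] -> [-6, -1, 3]
  Merge [-2] + [11] -> [-2, 11]
  Merge [18] + [-2, 11] -> [-2, 11, 18]
  Merge [-6, -1, 3] + [-2, 11, 18] -> [-6, -2, -1, 3, 11, 18]


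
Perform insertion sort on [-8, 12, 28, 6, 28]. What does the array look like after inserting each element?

First element -8 is already 'sorted'
Insert 12: shifted 0 elements -> [-8, 12, 28, 6, 28]
Insert 28: shifted 0 elements -> [-8, 12, 28, 6, 28]
Insert 6: shifted 2 elements -> [-8, 6, 12, 28, 28]
Insert 28: shifted 0 elements -> [-8, 6, 12, 28, 28]


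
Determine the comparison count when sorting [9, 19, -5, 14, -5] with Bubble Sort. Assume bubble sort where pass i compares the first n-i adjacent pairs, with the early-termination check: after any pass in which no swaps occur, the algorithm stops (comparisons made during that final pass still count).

Pass 1: compare adjacent pairs (0,1)..(3,4) = 4 comparison(s), 3 swap(s) -> [9, -5, 14, -5, 19]
Pass 2: compare adjacent pairs (0,1)..(2,3) = 3 comparison(s), 2 swap(s) -> [-5, 9, -5, 14, 19]
Pass 3: compare adjacent pairs (0,1)..(1,2) = 2 comparison(s), 1 swap(s) -> [-5, -5, 9, 14, 19]
Pass 4: compare adjacent pairs (0,1)..(0,1) = 1 comparison(s), 0 swap(s) -> [-5, -5, 9, 14, 19]
No swaps in this pass, so bubble sort stops here.
Total comparisons: 4 + 3 + 2 + 1 = 10


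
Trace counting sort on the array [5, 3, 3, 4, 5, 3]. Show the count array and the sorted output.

Count array: [0, 0, 0, 3, 1, 2]
(count[i] = number of elements equal to i)
Cumulative count: [0, 0, 0, 3, 4, 6]
Sorted: [3, 3, 3, 4, 5, 5]


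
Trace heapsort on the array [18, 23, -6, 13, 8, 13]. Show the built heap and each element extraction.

Build heap: [23, 18, 13, 13, 8, -6]
Extract 23: [18, 13, 13, -6, 8, 23]
Extract 18: [13, 8, 13, -6, 18, 23]
Extract 13: [13, 8, -6, 13, 18, 23]
Extract 13: [8, -6, 13, 13, 18, 23]
Extract 8: [-6, 8, 13, 13, 18, 23]


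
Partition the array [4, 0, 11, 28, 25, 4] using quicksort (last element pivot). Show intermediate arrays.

Partition 1: pivot=4 at index 2 -> [4, 0, 4, 28, 25, 11]
Partition 2: pivot=0 at index 0 -> [0, 4, 4, 28, 25, 11]
Partition 3: pivot=11 at index 3 -> [0, 4, 4, 11, 25, 28]
Partition 4: pivot=28 at index 5 -> [0, 4, 4, 11, 25, 28]


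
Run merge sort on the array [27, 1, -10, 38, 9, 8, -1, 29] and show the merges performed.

Divide and conquer:
  Merge [27] + [1] -> [1, 27]
  Merge [-10] + [38] -> [-10, 38]
  Merge [1, 27] + [-10, 38] -> [-10, 1, 27, 38]
  Merge [9] + [8] -> [8, 9]
  Merge [-1] + [29] -> [-1, 29]
  Merge [8, 9] + [-1, 29] -> [-1, 8, 9, 29]
  Merge [-10, 1, 27, 38] + [-1, 8, 9, 29] -> [-10, -1, 1, 8, 9, 27, 29, 38]


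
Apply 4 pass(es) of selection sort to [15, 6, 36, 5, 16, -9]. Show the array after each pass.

Pass 1: Select minimum -9 at index 5, swap -> [-9, 6, 36, 5, 16, 15]
Pass 2: Select minimum 5 at index 3, swap -> [-9, 5, 36, 6, 16, 15]
Pass 3: Select minimum 6 at index 3, swap -> [-9, 5, 6, 36, 16, 15]
Pass 4: Select minimum 15 at index 5, swap -> [-9, 5, 6, 15, 16, 36]


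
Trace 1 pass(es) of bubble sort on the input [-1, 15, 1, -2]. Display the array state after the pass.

After pass 1: [-1, 1, -2, 15] (2 swaps)
Total swaps: 2


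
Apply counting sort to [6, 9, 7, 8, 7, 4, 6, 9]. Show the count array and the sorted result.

Count array: [0, 0, 0, 0, 1, 0, 2, 2, 1, 2]
(count[i] = number of elements equal to i)
Cumulative count: [0, 0, 0, 0, 1, 1, 3, 5, 6, 8]
Sorted: [4, 6, 6, 7, 7, 8, 9, 9]


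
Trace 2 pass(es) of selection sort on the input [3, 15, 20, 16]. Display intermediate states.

Pass 1: Select minimum 3 at index 0, swap -> [3, 15, 20, 16]
Pass 2: Select minimum 15 at index 1, swap -> [3, 15, 20, 16]


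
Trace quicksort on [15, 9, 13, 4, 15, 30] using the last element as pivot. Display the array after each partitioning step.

Partition 1: pivot=30 at index 5 -> [15, 9, 13, 4, 15, 30]
Partition 2: pivot=15 at index 4 -> [15, 9, 13, 4, 15, 30]
Partition 3: pivot=4 at index 0 -> [4, 9, 13, 15, 15, 30]
Partition 4: pivot=15 at index 3 -> [4, 9, 13, 15, 15, 30]
Partition 5: pivot=13 at index 2 -> [4, 9, 13, 15, 15, 30]


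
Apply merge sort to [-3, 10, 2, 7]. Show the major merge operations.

Divide and conquer:
  Merge [-3] + [10] -> [-3, 10]
  Merge [2] + [7] -> [2, 7]
  Merge [-3, 10] + [2, 7] -> [-3, 2, 7, 10]


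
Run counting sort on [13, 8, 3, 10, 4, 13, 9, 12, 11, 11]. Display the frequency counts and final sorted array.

Count array: [0, 0, 0, 1, 1, 0, 0, 0, 1, 1, 1, 2, 1, 2]
(count[i] = number of elements equal to i)
Cumulative count: [0, 0, 0, 1, 2, 2, 2, 2, 3, 4, 5, 7, 8, 10]
Sorted: [3, 4, 8, 9, 10, 11, 11, 12, 13, 13]


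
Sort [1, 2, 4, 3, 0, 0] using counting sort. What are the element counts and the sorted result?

Count array: [2, 1, 1, 1, 1]
(count[i] = number of elements equal to i)
Cumulative count: [2, 3, 4, 5, 6]
Sorted: [0, 0, 1, 2, 3, 4]


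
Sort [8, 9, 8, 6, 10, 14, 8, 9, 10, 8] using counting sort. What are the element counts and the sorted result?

Count array: [0, 0, 0, 0, 0, 0, 1, 0, 4, 2, 2, 0, 0, 0, 1]
(count[i] = number of elements equal to i)
Cumulative count: [0, 0, 0, 0, 0, 0, 1, 1, 5, 7, 9, 9, 9, 9, 10]
Sorted: [6, 8, 8, 8, 8, 9, 9, 10, 10, 14]


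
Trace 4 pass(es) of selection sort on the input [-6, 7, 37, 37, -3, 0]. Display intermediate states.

Pass 1: Select minimum -6 at index 0, swap -> [-6, 7, 37, 37, -3, 0]
Pass 2: Select minimum -3 at index 4, swap -> [-6, -3, 37, 37, 7, 0]
Pass 3: Select minimum 0 at index 5, swap -> [-6, -3, 0, 37, 7, 37]
Pass 4: Select minimum 7 at index 4, swap -> [-6, -3, 0, 7, 37, 37]


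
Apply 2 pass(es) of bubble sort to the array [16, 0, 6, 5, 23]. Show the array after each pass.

After pass 1: [0, 6, 5, 16, 23] (3 swaps)
After pass 2: [0, 5, 6, 16, 23] (1 swaps)
Total swaps: 4


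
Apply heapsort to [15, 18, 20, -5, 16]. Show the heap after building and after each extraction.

Build heap: [20, 18, 15, -5, 16]
Extract 20: [18, 16, 15, -5, 20]
Extract 18: [16, -5, 15, 18, 20]
Extract 16: [15, -5, 16, 18, 20]
Extract 15: [-5, 15, 16, 18, 20]


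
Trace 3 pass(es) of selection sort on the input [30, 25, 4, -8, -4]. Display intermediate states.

Pass 1: Select minimum -8 at index 3, swap -> [-8, 25, 4, 30, -4]
Pass 2: Select minimum -4 at index 4, swap -> [-8, -4, 4, 30, 25]
Pass 3: Select minimum 4 at index 2, swap -> [-8, -4, 4, 30, 25]


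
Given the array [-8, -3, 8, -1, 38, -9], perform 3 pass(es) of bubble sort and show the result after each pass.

After pass 1: [-8, -3, -1, 8, -9, 38] (2 swaps)
After pass 2: [-8, -3, -1, -9, 8, 38] (1 swaps)
After pass 3: [-8, -3, -9, -1, 8, 38] (1 swaps)
Total swaps: 4


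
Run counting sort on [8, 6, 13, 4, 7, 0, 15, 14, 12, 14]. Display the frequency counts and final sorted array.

Count array: [1, 0, 0, 0, 1, 0, 1, 1, 1, 0, 0, 0, 1, 1, 2, 1]
(count[i] = number of elements equal to i)
Cumulative count: [1, 1, 1, 1, 2, 2, 3, 4, 5, 5, 5, 5, 6, 7, 9, 10]
Sorted: [0, 4, 6, 7, 8, 12, 13, 14, 14, 15]


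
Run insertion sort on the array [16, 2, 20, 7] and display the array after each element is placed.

First element 16 is already 'sorted'
Insert 2: shifted 1 elements -> [2, 16, 20, 7]
Insert 20: shifted 0 elements -> [2, 16, 20, 7]
Insert 7: shifted 2 elements -> [2, 7, 16, 20]


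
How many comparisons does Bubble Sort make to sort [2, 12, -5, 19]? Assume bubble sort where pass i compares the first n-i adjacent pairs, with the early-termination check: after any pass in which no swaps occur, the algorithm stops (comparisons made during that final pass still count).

Pass 1: compare adjacent pairs (0,1)..(2,3) = 3 comparison(s), 1 swap(s) -> [2, -5, 12, 19]
Pass 2: compare adjacent pairs (0,1)..(1,2) = 2 comparison(s), 1 swap(s) -> [-5, 2, 12, 19]
Pass 3: compare adjacent pairs (0,1)..(0,1) = 1 comparison(s), 0 swap(s) -> [-5, 2, 12, 19]
No swaps in this pass, so bubble sort stops here.
Total comparisons: 3 + 2 + 1 = 6


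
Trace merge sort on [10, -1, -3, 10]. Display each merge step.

Divide and conquer:
  Merge [10] + [-1] -> [-1, 10]
  Merge [-3] + [10] -> [-3, 10]
  Merge [-1, 10] + [-3, 10] -> [-3, -1, 10, 10]


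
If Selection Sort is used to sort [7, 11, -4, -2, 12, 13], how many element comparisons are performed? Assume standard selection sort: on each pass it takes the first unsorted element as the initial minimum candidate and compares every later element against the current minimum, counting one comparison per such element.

Pass 1: scan indices 1..5 for the minimum = 5 comparison(s); min is -4, place at index 0 -> [-4, 11, 7, -2, 12, 13]
Pass 2: scan indices 2..5 for the minimum = 4 comparison(s); min is -2, place at index 1 -> [-4, -2, 7, 11, 12, 13]
Pass 3: scan indices 3..5 for the minimum = 3 comparison(s); min is 7, place at index 2 -> [-4, -2, 7, 11, 12, 13]
Pass 4: scan indices 4..5 for the minimum = 2 comparison(s); min is 11, place at index 3 -> [-4, -2, 7, 11, 12, 13]
Pass 5: scan indices 5..5 for the minimum = 1 comparison(s); min is 12, place at index 4 -> [-4, -2, 7, 11, 12, 13]
Selection sort always scans the whole unsorted suffix, so the count is (n-1) + (n-2) + ... + 1 = n(n-1)/2 = 6*5/2 = 15 regardless of the input order.
Total comparisons: 5 + 4 + 3 + 2 + 1 = 15


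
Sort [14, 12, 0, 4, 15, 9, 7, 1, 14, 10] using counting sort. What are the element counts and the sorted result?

Count array: [1, 1, 0, 0, 1, 0, 0, 1, 0, 1, 1, 0, 1, 0, 2, 1]
(count[i] = number of elements equal to i)
Cumulative count: [1, 2, 2, 2, 3, 3, 3, 4, 4, 5, 6, 6, 7, 7, 9, 10]
Sorted: [0, 1, 4, 7, 9, 10, 12, 14, 14, 15]


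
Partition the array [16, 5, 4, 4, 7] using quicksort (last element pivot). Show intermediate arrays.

Partition 1: pivot=7 at index 3 -> [5, 4, 4, 7, 16]
Partition 2: pivot=4 at index 1 -> [4, 4, 5, 7, 16]


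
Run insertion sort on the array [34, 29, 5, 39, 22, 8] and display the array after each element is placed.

First element 34 is already 'sorted'
Insert 29: shifted 1 elements -> [29, 34, 5, 39, 22, 8]
Insert 5: shifted 2 elements -> [5, 29, 34, 39, 22, 8]
Insert 39: shifted 0 elements -> [5, 29, 34, 39, 22, 8]
Insert 22: shifted 3 elements -> [5, 22, 29, 34, 39, 8]
Insert 8: shifted 4 elements -> [5, 8, 22, 29, 34, 39]


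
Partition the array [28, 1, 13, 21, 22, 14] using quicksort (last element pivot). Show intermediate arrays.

Partition 1: pivot=14 at index 2 -> [1, 13, 14, 21, 22, 28]
Partition 2: pivot=13 at index 1 -> [1, 13, 14, 21, 22, 28]
Partition 3: pivot=28 at index 5 -> [1, 13, 14, 21, 22, 28]
Partition 4: pivot=22 at index 4 -> [1, 13, 14, 21, 22, 28]


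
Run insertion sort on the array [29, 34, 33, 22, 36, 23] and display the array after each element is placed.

First element 29 is already 'sorted'
Insert 34: shifted 0 elements -> [29, 34, 33, 22, 36, 23]
Insert 33: shifted 1 elements -> [29, 33, 34, 22, 36, 23]
Insert 22: shifted 3 elements -> [22, 29, 33, 34, 36, 23]
Insert 36: shifted 0 elements -> [22, 29, 33, 34, 36, 23]
Insert 23: shifted 4 elements -> [22, 23, 29, 33, 34, 36]


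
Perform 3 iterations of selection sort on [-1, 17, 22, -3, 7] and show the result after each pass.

Pass 1: Select minimum -3 at index 3, swap -> [-3, 17, 22, -1, 7]
Pass 2: Select minimum -1 at index 3, swap -> [-3, -1, 22, 17, 7]
Pass 3: Select minimum 7 at index 4, swap -> [-3, -1, 7, 17, 22]


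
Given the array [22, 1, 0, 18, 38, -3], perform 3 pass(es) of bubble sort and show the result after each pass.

After pass 1: [1, 0, 18, 22, -3, 38] (4 swaps)
After pass 2: [0, 1, 18, -3, 22, 38] (2 swaps)
After pass 3: [0, 1, -3, 18, 22, 38] (1 swaps)
Total swaps: 7


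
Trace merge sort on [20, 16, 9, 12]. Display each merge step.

Divide and conquer:
  Merge [20] + [16] -> [16, 20]
  Merge [9] + [12] -> [9, 12]
  Merge [16, 20] + [9, 12] -> [9, 12, 16, 20]


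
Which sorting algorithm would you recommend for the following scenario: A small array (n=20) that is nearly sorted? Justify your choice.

Best choice: Insertion sort
Reason: Insertion sort is O(n) for nearly sorted arrays and has low overhead


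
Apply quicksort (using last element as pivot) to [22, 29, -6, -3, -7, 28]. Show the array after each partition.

Partition 1: pivot=28 at index 4 -> [22, -6, -3, -7, 28, 29]
Partition 2: pivot=-7 at index 0 -> [-7, -6, -3, 22, 28, 29]
Partition 3: pivot=22 at index 3 -> [-7, -6, -3, 22, 28, 29]
Partition 4: pivot=-3 at index 2 -> [-7, -6, -3, 22, 28, 29]


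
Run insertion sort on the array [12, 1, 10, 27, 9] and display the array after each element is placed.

First element 12 is already 'sorted'
Insert 1: shifted 1 elements -> [1, 12, 10, 27, 9]
Insert 10: shifted 1 elements -> [1, 10, 12, 27, 9]
Insert 27: shifted 0 elements -> [1, 10, 12, 27, 9]
Insert 9: shifted 3 elements -> [1, 9, 10, 12, 27]


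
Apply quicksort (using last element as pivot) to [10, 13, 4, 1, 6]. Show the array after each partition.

Partition 1: pivot=6 at index 2 -> [4, 1, 6, 13, 10]
Partition 2: pivot=1 at index 0 -> [1, 4, 6, 13, 10]
Partition 3: pivot=10 at index 3 -> [1, 4, 6, 10, 13]


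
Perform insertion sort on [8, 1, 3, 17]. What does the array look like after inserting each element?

First element 8 is already 'sorted'
Insert 1: shifted 1 elements -> [1, 8, 3, 17]
Insert 3: shifted 1 elements -> [1, 3, 8, 17]
Insert 17: shifted 0 elements -> [1, 3, 8, 17]


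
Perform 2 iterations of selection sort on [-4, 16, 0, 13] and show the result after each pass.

Pass 1: Select minimum -4 at index 0, swap -> [-4, 16, 0, 13]
Pass 2: Select minimum 0 at index 2, swap -> [-4, 0, 16, 13]


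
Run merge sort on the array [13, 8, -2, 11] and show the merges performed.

Divide and conquer:
  Merge [13] + [8] -> [8, 13]
  Merge [-2] + [11] -> [-2, 11]
  Merge [8, 13] + [-2, 11] -> [-2, 8, 11, 13]


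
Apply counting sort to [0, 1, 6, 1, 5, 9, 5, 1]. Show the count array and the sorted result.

Count array: [1, 3, 0, 0, 0, 2, 1, 0, 0, 1]
(count[i] = number of elements equal to i)
Cumulative count: [1, 4, 4, 4, 4, 6, 7, 7, 7, 8]
Sorted: [0, 1, 1, 1, 5, 5, 6, 9]


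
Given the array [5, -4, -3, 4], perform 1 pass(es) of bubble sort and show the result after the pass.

After pass 1: [-4, -3, 4, 5] (3 swaps)
Total swaps: 3


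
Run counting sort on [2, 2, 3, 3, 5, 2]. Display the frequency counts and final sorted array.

Count array: [0, 0, 3, 2, 0, 1]
(count[i] = number of elements equal to i)
Cumulative count: [0, 0, 3, 5, 5, 6]
Sorted: [2, 2, 2, 3, 3, 5]


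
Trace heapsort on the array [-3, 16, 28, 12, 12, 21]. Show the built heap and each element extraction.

Build heap: [28, 16, 21, 12, 12, -3]
Extract 28: [21, 16, -3, 12, 12, 28]
Extract 21: [16, 12, -3, 12, 21, 28]
Extract 16: [12, 12, -3, 16, 21, 28]
Extract 12: [12, -3, 12, 16, 21, 28]
Extract 12: [-3, 12, 12, 16, 21, 28]


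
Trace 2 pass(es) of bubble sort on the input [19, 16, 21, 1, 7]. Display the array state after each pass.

After pass 1: [16, 19, 1, 7, 21] (3 swaps)
After pass 2: [16, 1, 7, 19, 21] (2 swaps)
Total swaps: 5


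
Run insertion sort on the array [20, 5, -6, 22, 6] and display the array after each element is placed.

First element 20 is already 'sorted'
Insert 5: shifted 1 elements -> [5, 20, -6, 22, 6]
Insert -6: shifted 2 elements -> [-6, 5, 20, 22, 6]
Insert 22: shifted 0 elements -> [-6, 5, 20, 22, 6]
Insert 6: shifted 2 elements -> [-6, 5, 6, 20, 22]


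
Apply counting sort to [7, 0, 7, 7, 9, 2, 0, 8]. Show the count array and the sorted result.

Count array: [2, 0, 1, 0, 0, 0, 0, 3, 1, 1]
(count[i] = number of elements equal to i)
Cumulative count: [2, 2, 3, 3, 3, 3, 3, 6, 7, 8]
Sorted: [0, 0, 2, 7, 7, 7, 8, 9]


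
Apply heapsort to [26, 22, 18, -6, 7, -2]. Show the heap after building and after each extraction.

Build heap: [26, 22, 18, -6, 7, -2]
Extract 26: [22, 7, 18, -6, -2, 26]
Extract 22: [18, 7, -2, -6, 22, 26]
Extract 18: [7, -6, -2, 18, 22, 26]
Extract 7: [-2, -6, 7, 18, 22, 26]
Extract -2: [-6, -2, 7, 18, 22, 26]


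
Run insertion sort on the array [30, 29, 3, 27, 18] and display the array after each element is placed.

First element 30 is already 'sorted'
Insert 29: shifted 1 elements -> [29, 30, 3, 27, 18]
Insert 3: shifted 2 elements -> [3, 29, 30, 27, 18]
Insert 27: shifted 2 elements -> [3, 27, 29, 30, 18]
Insert 18: shifted 3 elements -> [3, 18, 27, 29, 30]


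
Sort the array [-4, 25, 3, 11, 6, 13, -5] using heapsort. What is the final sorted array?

Build heap: [25, 11, 13, -4, 6, 3, -5]
Extract 25: [13, 11, 3, -4, 6, -5, 25]
Extract 13: [11, 6, 3, -4, -5, 13, 25]
Extract 11: [6, -4, 3, -5, 11, 13, 25]
Extract 6: [3, -4, -5, 6, 11, 13, 25]
Extract 3: [-4, -5, 3, 6, 11, 13, 25]
Extract -4: [-5, -4, 3, 6, 11, 13, 25]


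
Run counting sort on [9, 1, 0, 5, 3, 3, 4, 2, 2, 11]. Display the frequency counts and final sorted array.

Count array: [1, 1, 2, 2, 1, 1, 0, 0, 0, 1, 0, 1]
(count[i] = number of elements equal to i)
Cumulative count: [1, 2, 4, 6, 7, 8, 8, 8, 8, 9, 9, 10]
Sorted: [0, 1, 2, 2, 3, 3, 4, 5, 9, 11]


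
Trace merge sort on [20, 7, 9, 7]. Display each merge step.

Divide and conquer:
  Merge [20] + [7] -> [7, 20]
  Merge [9] + [7] -> [7, 9]
  Merge [7, 20] + [7, 9] -> [7, 7, 9, 20]


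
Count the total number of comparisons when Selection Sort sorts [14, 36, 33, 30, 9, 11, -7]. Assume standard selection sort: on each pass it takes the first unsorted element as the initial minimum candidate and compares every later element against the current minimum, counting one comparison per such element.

Pass 1: scan indices 1..6 for the minimum = 6 comparison(s); min is -7, place at index 0 -> [-7, 36, 33, 30, 9, 11, 14]
Pass 2: scan indices 2..6 for the minimum = 5 comparison(s); min is 9, place at index 1 -> [-7, 9, 33, 30, 36, 11, 14]
Pass 3: scan indices 3..6 for the minimum = 4 comparison(s); min is 11, place at index 2 -> [-7, 9, 11, 30, 36, 33, 14]
Pass 4: scan indices 4..6 for the minimum = 3 comparison(s); min is 14, place at index 3 -> [-7, 9, 11, 14, 36, 33, 30]
Pass 5: scan indices 5..6 for the minimum = 2 comparison(s); min is 30, place at index 4 -> [-7, 9, 11, 14, 30, 33, 36]
Pass 6: scan indices 6..6 for the minimum = 1 comparison(s); min is 33, place at index 5 -> [-7, 9, 11, 14, 30, 33, 36]
Selection sort always scans the whole unsorted suffix, so the count is (n-1) + (n-2) + ... + 1 = n(n-1)/2 = 7*6/2 = 21 regardless of the input order.
Total comparisons: 6 + 5 + 4 + 3 + 2 + 1 = 21


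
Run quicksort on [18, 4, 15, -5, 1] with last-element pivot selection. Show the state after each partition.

Partition 1: pivot=1 at index 1 -> [-5, 1, 15, 18, 4]
Partition 2: pivot=4 at index 2 -> [-5, 1, 4, 18, 15]
Partition 3: pivot=15 at index 3 -> [-5, 1, 4, 15, 18]


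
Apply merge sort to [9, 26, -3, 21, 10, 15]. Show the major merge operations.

Divide and conquer:
  Merge [26] + [-3] -> [-3, 26]
  Merge [9] + [-3, 26] -> [-3, 9, 26]
  Merge [10] + [15] -> [10, 15]
  Merge [21] + [10, 15] -> [10, 15, 21]
  Merge [-3, 9, 26] + [10, 15, 21] -> [-3, 9, 10, 15, 21, 26]


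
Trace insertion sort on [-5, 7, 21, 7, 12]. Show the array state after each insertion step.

First element -5 is already 'sorted'
Insert 7: shifted 0 elements -> [-5, 7, 21, 7, 12]
Insert 21: shifted 0 elements -> [-5, 7, 21, 7, 12]
Insert 7: shifted 1 elements -> [-5, 7, 7, 21, 12]
Insert 12: shifted 1 elements -> [-5, 7, 7, 12, 21]


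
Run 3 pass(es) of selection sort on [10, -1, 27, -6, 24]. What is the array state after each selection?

Pass 1: Select minimum -6 at index 3, swap -> [-6, -1, 27, 10, 24]
Pass 2: Select minimum -1 at index 1, swap -> [-6, -1, 27, 10, 24]
Pass 3: Select minimum 10 at index 3, swap -> [-6, -1, 10, 27, 24]
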